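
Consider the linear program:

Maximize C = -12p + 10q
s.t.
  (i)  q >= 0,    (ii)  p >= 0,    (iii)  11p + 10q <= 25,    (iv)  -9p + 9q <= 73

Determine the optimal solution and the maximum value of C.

p = 0, q = 5/2, maximum C = 25

Corner points and C = -12p + 10q:
  (0, 0) → C = 0
  (25/11, 0) → C = -300/11
  (0, 5/2) → C = 25

At the optimal vertex, p = 0 and 11p + 10q = 25.
Solving simultaneously gives p = 0, q = 5/2.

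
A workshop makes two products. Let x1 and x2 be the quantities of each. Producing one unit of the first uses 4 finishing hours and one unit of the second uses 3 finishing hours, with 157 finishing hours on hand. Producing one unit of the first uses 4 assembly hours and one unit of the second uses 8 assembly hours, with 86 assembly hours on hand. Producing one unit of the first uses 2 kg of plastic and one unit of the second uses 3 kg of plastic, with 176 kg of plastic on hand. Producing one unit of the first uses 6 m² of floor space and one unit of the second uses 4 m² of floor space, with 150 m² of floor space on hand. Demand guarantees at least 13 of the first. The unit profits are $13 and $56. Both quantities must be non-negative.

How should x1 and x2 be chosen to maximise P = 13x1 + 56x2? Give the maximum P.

x1 = 13, x2 = 17/4, maximum P = 407

Corner points and P = 13x1 + 56x2:
  (43/2, 0) → P = 559/2
  (13, 0) → P = 169
  (13, 17/4) → P = 407

The binding constraints are 4x1 + 8x2 = 86 and x1 = 13.
Solving simultaneously gives x1 = 13, x2 = 17/4.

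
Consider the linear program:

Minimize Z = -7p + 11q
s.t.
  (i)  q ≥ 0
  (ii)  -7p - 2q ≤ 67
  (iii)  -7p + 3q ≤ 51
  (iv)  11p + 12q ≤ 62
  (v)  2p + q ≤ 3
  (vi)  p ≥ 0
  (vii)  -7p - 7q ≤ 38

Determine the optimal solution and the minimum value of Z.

p = 3/2, q = 0, minimum Z = -21/2

Extreme points and Z = -7p + 11q:
  (3/2, 0) → Z = -21/2
  (0, 0) → Z = 0
  (0, 3) → Z = 33

The binding constraints are q = 0 and 2p + q = 3.
Solving simultaneously gives p = 3/2, q = 0.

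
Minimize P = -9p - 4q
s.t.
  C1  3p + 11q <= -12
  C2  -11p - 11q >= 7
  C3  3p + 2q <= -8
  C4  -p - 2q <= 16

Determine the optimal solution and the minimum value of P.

p = 4, q = -10, minimum P = 4

Vertices and P = -9p - 4q:
  (-64/27, -4/9) → P = 208/9
  (-152/5, 36/5) → P = 1224/5
  (4, -10) → P = 4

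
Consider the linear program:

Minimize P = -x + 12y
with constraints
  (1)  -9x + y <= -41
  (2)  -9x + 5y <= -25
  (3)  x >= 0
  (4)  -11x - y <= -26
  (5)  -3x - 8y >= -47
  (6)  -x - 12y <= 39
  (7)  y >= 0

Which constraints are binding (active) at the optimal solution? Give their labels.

Vertices and P = -x + 12y:
  (5, 4) → P = 43
  (41/9, 0) → P = -41/9
  (47/3, 0) → P = -47/3

The minimum is at (47/3, 0). Substituting into each constraint, equality holds for (5) and (7); the remaining constraints have slack.

(5) and (7)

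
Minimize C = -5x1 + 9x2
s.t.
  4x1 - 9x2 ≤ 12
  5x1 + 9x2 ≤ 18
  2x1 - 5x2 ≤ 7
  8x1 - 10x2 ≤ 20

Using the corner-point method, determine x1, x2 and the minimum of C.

Extreme points and C = -5x1 + 9x2:
  (-3/2, -2) → C = -21/2
  (15/8, -1/2) → C = -111/8
  (180/61, 22/61) → C = -702/61
The feasible region is unbounded (it extends along (-9, 5), (-5, -2)), but C strictly increases along every unbounded feasible direction, so there is no improving ray and the minimum is attained at a vertex.

x1 = 15/8, x2 = -1/2, minimum C = -111/8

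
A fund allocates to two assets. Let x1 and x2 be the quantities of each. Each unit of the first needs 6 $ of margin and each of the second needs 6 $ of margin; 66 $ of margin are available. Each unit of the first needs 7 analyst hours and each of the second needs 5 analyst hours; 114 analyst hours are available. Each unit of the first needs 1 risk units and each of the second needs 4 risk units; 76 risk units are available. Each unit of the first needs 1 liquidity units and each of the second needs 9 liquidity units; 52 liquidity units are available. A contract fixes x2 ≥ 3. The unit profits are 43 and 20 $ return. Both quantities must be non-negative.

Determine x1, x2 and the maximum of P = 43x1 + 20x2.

Corner points and P = 43x1 + 20x2:
  (0, 52/9) → P = 1040/9
  (0, 3) → P = 60
  (47/8, 41/8) → P = 2841/8
  (8, 3) → P = 404

The binding constraints are 6x1 + 6x2 = 66 and x2 = 3.
Solving simultaneously gives x1 = 8, x2 = 3.

x1 = 8, x2 = 3, maximum P = 404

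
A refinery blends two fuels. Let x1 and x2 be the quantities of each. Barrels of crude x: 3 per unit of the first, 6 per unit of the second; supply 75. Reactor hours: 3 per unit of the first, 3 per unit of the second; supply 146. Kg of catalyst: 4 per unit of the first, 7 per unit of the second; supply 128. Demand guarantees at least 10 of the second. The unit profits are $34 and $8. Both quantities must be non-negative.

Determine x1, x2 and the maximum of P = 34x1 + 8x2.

Corner points and P = 34x1 + 8x2:
  (0, 25/2) → P = 100
  (0, 10) → P = 80
  (5, 10) → P = 250

The optimum lies where 3x1 + 6x2 = 75 and x2 = 10.
Solving simultaneously gives x1 = 5, x2 = 10.

x1 = 5, x2 = 10, maximum P = 250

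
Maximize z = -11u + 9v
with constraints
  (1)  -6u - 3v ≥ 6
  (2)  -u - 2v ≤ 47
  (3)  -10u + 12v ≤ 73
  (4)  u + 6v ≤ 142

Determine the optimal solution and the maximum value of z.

Extreme points and z = -11u + 9v:
  (43/3, -92/3) → z = -1301/3
  (-97/34, 63/17) → z = 2201/34
  (-355/16, -397/32) → z = 4237/32

u = -355/16, v = -397/32, maximum z = 4237/32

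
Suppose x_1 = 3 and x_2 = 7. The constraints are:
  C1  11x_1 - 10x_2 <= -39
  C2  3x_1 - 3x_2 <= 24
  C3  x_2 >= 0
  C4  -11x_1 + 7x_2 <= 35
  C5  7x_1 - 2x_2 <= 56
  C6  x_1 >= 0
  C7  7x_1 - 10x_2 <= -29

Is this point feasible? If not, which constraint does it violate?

not feasible — violates C1

Constraint C1: 11x_1 - 10x_2 = -37, which is not ≤ -39. All other constraints are satisfied.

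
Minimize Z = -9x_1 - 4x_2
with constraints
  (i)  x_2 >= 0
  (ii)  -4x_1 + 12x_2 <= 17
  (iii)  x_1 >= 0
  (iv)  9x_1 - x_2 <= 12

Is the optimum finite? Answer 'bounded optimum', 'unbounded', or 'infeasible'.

Feasible corners and Z = -9x_1 - 4x_2:
  (0, 0) → Z = 0
  (4/3, 0) → Z = -12
  (0, 17/12) → Z = -17/3
  (161/104, 201/104) → Z = -2253/104
The feasible region has finitely many vertices and no improving ray; the minimum is -2253/104 at (161/104, 201/104).

bounded optimum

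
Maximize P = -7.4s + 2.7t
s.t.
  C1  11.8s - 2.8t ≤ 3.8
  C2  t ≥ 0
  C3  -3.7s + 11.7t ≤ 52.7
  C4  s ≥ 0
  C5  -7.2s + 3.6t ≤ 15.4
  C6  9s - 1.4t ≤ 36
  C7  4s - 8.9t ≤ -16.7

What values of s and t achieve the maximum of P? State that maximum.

s = 0, t = 77/18, maximum P = 231/20

Extreme points and P = -7.4s + 2.7t:
  (9601/6385, 31796/6385) → P = 74009/31925
  (4029/4691, 10613/4691) → P = -2319/9382
  (53/394, 16123/3546) → P = 44447/3940
  (0, 77/18) → P = 231/20
  (0, 167/89) → P = 4509/890

The binding constraints are s = 0 and -7.2s + 3.6t = 15.4.
Solving simultaneously gives s = 0, t = 77/18.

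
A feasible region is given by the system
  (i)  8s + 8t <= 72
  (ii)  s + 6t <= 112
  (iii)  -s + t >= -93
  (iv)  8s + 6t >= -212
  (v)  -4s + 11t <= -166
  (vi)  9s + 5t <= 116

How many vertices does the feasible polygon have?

5

Intersecting each pair of boundary lines and keeping only the points that satisfy every inequality leaves:
  (53/3, -26/3)
  (71/4, -35/4)
  (173/7, -478/7)
  (83/2, -103/2)
  (-167/14, -136/7)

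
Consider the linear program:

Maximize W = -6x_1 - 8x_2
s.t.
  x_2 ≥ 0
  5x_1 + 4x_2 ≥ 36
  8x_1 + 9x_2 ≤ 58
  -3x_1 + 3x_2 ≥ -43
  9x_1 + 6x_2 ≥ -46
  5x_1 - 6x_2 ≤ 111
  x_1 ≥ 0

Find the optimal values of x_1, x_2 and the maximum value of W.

Feasible corners and W = -6x_1 - 8x_2:
  (36/5, 0) → W = -216/5
  (29/4, 0) → W = -87/2
  (92/13, 2/13) → W = -568/13

The optimum lies where x_2 = 0 and 5x_1 + 4x_2 = 36.
Solving simultaneously gives x_1 = 36/5, x_2 = 0.

x_1 = 36/5, x_2 = 0, maximum W = -216/5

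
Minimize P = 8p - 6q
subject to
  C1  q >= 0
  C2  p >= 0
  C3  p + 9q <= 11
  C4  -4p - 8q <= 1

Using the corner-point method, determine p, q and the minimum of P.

Corner points and P = 8p - 6q:
  (0, 0) → P = 0
  (11, 0) → P = 88
  (0, 11/9) → P = -22/3

The binding constraints are p = 0 and p + 9q = 11.
Solving simultaneously gives p = 0, q = 11/9.

p = 0, q = 11/9, minimum P = -22/3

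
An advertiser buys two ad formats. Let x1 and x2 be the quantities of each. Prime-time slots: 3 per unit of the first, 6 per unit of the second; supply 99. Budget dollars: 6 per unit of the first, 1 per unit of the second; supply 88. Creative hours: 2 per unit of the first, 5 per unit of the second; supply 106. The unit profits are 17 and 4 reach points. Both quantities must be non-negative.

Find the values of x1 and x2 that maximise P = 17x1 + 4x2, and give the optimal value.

x1 = 13, x2 = 10, maximum P = 261

Extreme points and P = 17x1 + 4x2:
  (0, 0) → P = 0
  (0, 33/2) → P = 66
  (44/3, 0) → P = 748/3
  (13, 10) → P = 261

At the optimal vertex, 3x1 + 6x2 = 99 and 6x1 + x2 = 88.
Solving simultaneously gives x1 = 13, x2 = 10.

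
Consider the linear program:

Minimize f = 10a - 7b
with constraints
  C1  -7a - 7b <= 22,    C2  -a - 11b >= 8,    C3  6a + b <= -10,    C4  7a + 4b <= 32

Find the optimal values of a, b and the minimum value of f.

a = -93/35, b = -17/35, minimum f = -811/35

Extreme points and f = 10a - 7b:
  (-93/35, -17/35) → f = -811/35
  (-48/35, -62/35) → f = -46/35
  (-102/65, -38/65) → f = -58/5

The binding constraints are -7a - 7b = 22 and -a - 11b = 8.
Solving simultaneously gives a = -93/35, b = -17/35.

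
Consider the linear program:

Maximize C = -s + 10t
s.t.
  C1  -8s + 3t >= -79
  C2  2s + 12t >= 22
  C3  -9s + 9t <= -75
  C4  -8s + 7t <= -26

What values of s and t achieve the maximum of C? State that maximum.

Corner points and C = -s + 10t:
  (169/17, 3/17) → C = -139/17
  (54/5, 37/15) → C = 208/15
  (61/7, 8/21) → C = -103/21

s = 54/5, t = 37/15, maximum C = 208/15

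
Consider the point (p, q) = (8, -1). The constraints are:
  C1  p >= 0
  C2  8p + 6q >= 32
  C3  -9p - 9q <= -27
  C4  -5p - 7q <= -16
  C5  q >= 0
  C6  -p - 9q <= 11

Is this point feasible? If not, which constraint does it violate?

not feasible — violates C5

Constraint C5: q = -1, which is not ≥ 0. All other constraints are satisfied.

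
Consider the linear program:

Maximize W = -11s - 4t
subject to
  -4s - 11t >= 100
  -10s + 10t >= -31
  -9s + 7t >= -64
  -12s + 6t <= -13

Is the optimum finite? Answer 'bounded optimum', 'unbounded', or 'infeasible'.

The boundaries -4s - 11t = 100 and -10s + 10t = -31 meet at (-659/150, -562/75), but that point violates -12s + 6t ≤ -13. Every candidate vertex is excluded by some other constraint, so the feasible region is empty.

infeasible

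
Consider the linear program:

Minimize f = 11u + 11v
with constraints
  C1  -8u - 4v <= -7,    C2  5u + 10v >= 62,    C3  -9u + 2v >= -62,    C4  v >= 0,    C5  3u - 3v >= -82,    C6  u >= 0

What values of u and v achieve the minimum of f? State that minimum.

Extreme points and f = 11u + 11v:
  (186/25, 62/25) → f = 2728/25
  (0, 31/5) → f = 341/5
  (50/3, 44) → f = 2002/3
  (0, 82/3) → f = 902/3

The binding constraints are 5u + 10v = 62 and u = 0.
Solving simultaneously gives u = 0, v = 31/5.

u = 0, v = 31/5, minimum f = 341/5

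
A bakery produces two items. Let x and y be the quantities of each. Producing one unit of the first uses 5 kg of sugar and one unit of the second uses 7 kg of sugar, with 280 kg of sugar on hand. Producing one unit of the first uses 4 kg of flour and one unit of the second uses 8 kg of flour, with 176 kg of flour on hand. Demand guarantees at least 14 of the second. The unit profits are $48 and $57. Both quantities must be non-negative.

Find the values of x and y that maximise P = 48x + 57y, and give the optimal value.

Extreme points and P = 48x + 57y:
  (0, 22) → P = 1254
  (0, 14) → P = 798
  (16, 14) → P = 1566

The binding constraints are 4x + 8y = 176 and y = 14.
Solving simultaneously gives x = 16, y = 14.

x = 16, y = 14, maximum P = 1566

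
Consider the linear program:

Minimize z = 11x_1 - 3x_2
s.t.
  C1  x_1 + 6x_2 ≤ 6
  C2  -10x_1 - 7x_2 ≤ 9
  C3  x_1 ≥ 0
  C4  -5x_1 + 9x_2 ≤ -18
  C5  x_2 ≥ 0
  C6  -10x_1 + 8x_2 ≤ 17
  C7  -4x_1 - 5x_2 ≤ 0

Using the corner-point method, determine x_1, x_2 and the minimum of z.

x_1 = 18/5, x_2 = 0, minimum z = 198/5

Feasible corners and z = 11x_1 - 3x_2:
  (54/13, 4/13) → z = 582/13
  (6, 0) → z = 66
  (18/5, 0) → z = 198/5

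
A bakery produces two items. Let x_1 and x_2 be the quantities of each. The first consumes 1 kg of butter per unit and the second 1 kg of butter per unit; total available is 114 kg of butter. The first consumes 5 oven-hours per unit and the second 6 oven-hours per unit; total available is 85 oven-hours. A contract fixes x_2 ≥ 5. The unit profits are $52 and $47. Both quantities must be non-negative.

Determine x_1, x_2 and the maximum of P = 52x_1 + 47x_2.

x_1 = 11, x_2 = 5, maximum P = 807

Vertices and P = 52x_1 + 47x_2:
  (0, 85/6) → P = 3995/6
  (0, 5) → P = 235
  (11, 5) → P = 807

At the optimal vertex, 5x_1 + 6x_2 = 85 and x_2 = 5.
Solving simultaneously gives x_1 = 11, x_2 = 5.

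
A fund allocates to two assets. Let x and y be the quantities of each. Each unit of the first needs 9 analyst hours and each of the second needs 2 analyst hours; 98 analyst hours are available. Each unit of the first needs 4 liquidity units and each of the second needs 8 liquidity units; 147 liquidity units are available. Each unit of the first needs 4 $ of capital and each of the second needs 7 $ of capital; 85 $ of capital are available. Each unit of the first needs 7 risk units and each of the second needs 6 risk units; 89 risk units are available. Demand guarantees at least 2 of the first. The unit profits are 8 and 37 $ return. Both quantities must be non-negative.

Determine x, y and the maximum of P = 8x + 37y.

x = 2, y = 11, maximum P = 423

Extreme points and P = 8x + 37y:
  (98/9, 0) → P = 784/9
  (2, 0) → P = 16
  (41/4, 23/8) → P = 1507/8
  (113/25, 239/25) → P = 9747/25
  (2, 11) → P = 423

At the optimal vertex, 4x + 7y = 85 and x = 2.
Solving simultaneously gives x = 2, y = 11.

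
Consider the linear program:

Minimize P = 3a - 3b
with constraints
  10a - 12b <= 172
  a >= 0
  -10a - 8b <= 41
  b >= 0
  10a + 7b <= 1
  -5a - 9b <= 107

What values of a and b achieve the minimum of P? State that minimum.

a = 0, b = 1/7, minimum P = -3/7

Corner points and P = 3a - 3b:
  (0, 0) → P = 0
  (0, 1/7) → P = -3/7
  (1/10, 0) → P = 3/10

The optimum lies where a = 0 and 10a + 7b = 1.
Solving simultaneously gives a = 0, b = 1/7.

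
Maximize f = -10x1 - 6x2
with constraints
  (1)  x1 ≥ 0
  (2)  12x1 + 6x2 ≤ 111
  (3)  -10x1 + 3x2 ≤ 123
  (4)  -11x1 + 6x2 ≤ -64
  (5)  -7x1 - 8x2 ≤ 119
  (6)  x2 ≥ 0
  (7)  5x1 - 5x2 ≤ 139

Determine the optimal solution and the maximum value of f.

The binding constraints are -11x1 + 6x2 = -64 and x2 = 0.
Solving simultaneously gives x1 = 64/11, x2 = 0.

x1 = 64/11, x2 = 0, maximum f = -640/11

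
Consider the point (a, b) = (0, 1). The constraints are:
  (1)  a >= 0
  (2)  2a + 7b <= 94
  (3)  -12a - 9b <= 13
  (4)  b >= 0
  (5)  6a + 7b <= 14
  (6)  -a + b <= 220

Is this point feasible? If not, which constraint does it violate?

(1): 0 ≥ 0 ✓
(2): 7 ≤ 94 ✓
(3): -9 ≤ 13 ✓
(4): 1 ≥ 0 ✓
(5): 7 ≤ 14 ✓
(6): 1 ≤ 220 ✓

feasible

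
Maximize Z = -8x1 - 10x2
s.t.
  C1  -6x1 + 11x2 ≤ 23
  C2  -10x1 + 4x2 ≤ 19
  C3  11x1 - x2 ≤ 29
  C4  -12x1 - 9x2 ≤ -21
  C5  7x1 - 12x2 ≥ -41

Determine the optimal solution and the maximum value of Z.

Extreme points and Z = -8x1 - 10x2:
  (342/115, 427/115) → Z = -7006/115
  (4/31, 67/31) → Z = -702/31
  (94/37, -39/37) → Z = -362/37

x1 = 94/37, x2 = -39/37, maximum Z = -362/37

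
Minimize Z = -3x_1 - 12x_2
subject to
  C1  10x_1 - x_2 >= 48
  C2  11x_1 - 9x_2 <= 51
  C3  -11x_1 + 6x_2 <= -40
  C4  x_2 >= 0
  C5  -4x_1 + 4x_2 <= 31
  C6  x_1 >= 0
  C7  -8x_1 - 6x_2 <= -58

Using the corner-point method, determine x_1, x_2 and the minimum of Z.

x_1 = 483/8, x_2 = 545/8, minimum Z = -7989/8

Feasible corners and Z = -3x_1 - 12x_2:
  (483/8, 545/8) → Z = -7989/8
  (6, 5/3) → Z = -38
  (173/10, 501/20) → Z = -705/2
  (98/19, 53/19) → Z = -930/19

The optimum lies where 11x_1 - 9x_2 = 51 and -4x_1 + 4x_2 = 31.
Solving simultaneously gives x_1 = 483/8, x_2 = 545/8.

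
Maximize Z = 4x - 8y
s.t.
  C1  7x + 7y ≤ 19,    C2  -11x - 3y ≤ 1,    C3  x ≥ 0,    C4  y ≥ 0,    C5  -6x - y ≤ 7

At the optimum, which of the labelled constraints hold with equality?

Vertices and Z = 4x - 8y:
  (0, 19/7) → Z = -152/7
  (19/7, 0) → Z = 76/7
  (0, 0) → Z = 0

The maximum is at (19/7, 0). Substituting into each constraint, equality holds for C1 and C4; the remaining constraints have slack.

C1 and C4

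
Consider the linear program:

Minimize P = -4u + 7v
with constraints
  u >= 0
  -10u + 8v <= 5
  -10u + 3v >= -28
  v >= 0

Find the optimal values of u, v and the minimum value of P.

u = 14/5, v = 0, minimum P = -56/5

Corner points and P = -4u + 7v:
  (0, 5/8) → P = 35/8
  (0, 0) → P = 0
  (239/50, 33/5) → P = 677/25
  (14/5, 0) → P = -56/5

The binding constraints are -10u + 3v = -28 and v = 0.
Solving simultaneously gives u = 14/5, v = 0.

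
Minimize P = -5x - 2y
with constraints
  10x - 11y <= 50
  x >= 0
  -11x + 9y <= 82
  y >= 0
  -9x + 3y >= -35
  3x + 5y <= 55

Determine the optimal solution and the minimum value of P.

x = 170/27, y = 65/9, minimum P = -1240/27

Feasible corners and P = -5x - 2y:
  (0, 82/9) → P = -164/9
  (0, 0) → P = 0
  (85/82, 851/82) → P = -2127/82
  (35/9, 0) → P = -175/9
  (170/27, 65/9) → P = -1240/27

The optimum lies where -9x + 3y = -35 and 3x + 5y = 55.
Solving simultaneously gives x = 170/27, y = 65/9.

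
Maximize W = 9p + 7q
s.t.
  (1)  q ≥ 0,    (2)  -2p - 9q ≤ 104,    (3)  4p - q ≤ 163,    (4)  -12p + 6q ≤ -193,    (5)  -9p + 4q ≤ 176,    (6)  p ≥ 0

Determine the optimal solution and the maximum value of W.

p = 785/12, q = 296/3, maximum W = 15353/12

Corner points and W = 9p + 7q:
  (163/4, 0) → W = 1467/4
  (193/12, 0) → W = 579/4
  (785/12, 296/3) → W = 15353/12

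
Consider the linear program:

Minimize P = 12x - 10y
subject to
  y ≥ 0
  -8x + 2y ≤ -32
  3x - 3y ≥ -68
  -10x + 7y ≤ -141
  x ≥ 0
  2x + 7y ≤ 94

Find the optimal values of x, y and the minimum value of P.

x = 235/12, y = 47/6, minimum P = 470/3

At the optimal vertex, -10x + 7y = -141 and 2x + 7y = 94.
Solving simultaneously gives x = 235/12, y = 47/6.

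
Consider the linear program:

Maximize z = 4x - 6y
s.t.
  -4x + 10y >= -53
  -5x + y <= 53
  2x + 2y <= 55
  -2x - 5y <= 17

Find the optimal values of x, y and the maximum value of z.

Extreme points and z = 4x - 6y:
  (164/7, 57/14) → z = 485/7
  (19/8, -87/20) → z = 178/5
  (-17/4, 127/4) → z = -415/2
  (-94/9, 7/9) → z = -418/9

The binding constraints are -4x + 10y = -53 and 2x + 2y = 55.
Solving simultaneously gives x = 164/7, y = 57/14.

x = 164/7, y = 57/14, maximum z = 485/7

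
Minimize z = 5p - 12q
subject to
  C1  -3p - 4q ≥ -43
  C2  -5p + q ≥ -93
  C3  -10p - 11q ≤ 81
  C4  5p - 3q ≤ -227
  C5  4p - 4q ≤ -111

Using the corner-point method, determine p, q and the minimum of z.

p = -797/7, q = 673/7, minimum z = -1723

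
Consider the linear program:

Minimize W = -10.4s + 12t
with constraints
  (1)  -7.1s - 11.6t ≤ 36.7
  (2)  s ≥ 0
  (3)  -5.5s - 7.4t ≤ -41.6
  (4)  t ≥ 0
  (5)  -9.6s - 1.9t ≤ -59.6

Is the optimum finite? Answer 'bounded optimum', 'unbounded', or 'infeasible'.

unbounded

From the feasible point (0, 596/19), moving in the direction (1, 0) keeps every constraint satisfied while W decreases without bound.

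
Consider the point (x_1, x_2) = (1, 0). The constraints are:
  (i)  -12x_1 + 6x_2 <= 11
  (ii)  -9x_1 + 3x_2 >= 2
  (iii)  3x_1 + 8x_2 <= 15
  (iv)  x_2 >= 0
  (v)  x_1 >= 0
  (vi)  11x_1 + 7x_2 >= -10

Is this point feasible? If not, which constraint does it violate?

not feasible — violates (ii)

Constraint (ii): -9x_1 + 3x_2 = -9, which is not ≥ 2. All other constraints are satisfied.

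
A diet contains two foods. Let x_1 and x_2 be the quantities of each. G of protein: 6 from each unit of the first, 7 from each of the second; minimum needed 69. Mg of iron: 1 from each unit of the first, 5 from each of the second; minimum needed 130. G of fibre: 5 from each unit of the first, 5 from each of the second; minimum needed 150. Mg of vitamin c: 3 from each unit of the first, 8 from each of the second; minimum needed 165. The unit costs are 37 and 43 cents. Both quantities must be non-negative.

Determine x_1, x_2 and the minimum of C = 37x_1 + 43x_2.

x_1 = 5, x_2 = 25, minimum C = 1260

Corner points and C = 37x_1 + 43x_2:
  (0, 30) → C = 1290
  (130, 0) → C = 4810
  (5, 25) → C = 1260
The feasible region is unbounded (it extends along (0, 1), (1, 0)), but C strictly increases along every unbounded feasible direction, so there is no improving ray and the minimum is attained at a vertex.

The optimum lies where x_1 + 5x_2 = 130 and 5x_1 + 5x_2 = 150.
Solving simultaneously gives x_1 = 5, x_2 = 25.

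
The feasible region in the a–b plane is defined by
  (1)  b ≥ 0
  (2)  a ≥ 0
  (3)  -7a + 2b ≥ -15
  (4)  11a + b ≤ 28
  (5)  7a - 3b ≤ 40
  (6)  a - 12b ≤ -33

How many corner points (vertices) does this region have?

3

Pairwise boundary intersections that survive every other constraint:
  (0, 28)
  (0, 11/4)
  (303/133, 391/133)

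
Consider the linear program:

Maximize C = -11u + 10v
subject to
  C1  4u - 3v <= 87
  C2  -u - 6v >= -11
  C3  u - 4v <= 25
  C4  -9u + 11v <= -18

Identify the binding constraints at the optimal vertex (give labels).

Feasible corners and C = -11u + 10v:
  (97/5, -7/5) → C = -1137/5
  (229/65, 81/65) → C = -1709/65
  (-203/25, -207/25) → C = 163/25

The maximum is at (-203/25, -207/25). Substituting into each constraint, equality holds for C3 and C4; the remaining constraints have slack.

C3 and C4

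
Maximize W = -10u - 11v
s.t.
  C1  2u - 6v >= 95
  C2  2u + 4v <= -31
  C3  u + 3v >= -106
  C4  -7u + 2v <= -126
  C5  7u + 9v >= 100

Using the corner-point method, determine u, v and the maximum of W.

Vertices and W = -10u - 11v:
  (331/2, -181/2) → W = -1319/2
  (679/10, -417/10) → W = -2203/10
  (209/2, -421/6) → W = -1639/6

u = 679/10, v = -417/10, maximum W = -2203/10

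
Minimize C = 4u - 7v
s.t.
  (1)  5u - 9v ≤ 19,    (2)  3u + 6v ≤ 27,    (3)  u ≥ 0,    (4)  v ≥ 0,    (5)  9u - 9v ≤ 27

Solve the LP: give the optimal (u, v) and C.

u = 0, v = 9/2, minimum C = -63/2

Feasible corners and C = 4u - 7v:
  (0, 9/2) → C = -63/2
  (5, 2) → C = 6
  (0, 0) → C = 0
  (3, 0) → C = 12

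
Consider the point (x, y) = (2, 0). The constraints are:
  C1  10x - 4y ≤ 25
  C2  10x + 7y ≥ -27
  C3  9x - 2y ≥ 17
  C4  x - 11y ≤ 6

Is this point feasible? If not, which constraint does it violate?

C1: 20 ≤ 25 ✓
C2: 20 ≥ -27 ✓
C3: 18 ≥ 17 ✓
C4: 2 ≤ 6 ✓

feasible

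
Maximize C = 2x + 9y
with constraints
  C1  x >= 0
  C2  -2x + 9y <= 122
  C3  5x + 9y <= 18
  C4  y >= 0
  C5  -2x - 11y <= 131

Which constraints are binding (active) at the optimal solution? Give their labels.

C1 and C3

Corner points and C = 2x + 9y:
  (0, 2) → C = 18
  (0, 0) → C = 0
  (18/5, 0) → C = 36/5

The maximum is at (0, 2). Substituting into each constraint, equality holds for C1 and C3; the remaining constraints have slack.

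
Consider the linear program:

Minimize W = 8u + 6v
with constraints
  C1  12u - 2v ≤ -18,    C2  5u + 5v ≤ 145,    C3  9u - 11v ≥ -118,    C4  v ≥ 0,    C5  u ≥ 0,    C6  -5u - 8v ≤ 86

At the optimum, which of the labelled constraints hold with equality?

Vertices and W = 8u + 6v:
  (1/3, 11) → W = 206/3
  (0, 9) → W = 54
  (0, 118/11) → W = 708/11

The minimum is at (0, 9). Substituting into each constraint, equality holds for C1 and C5; the remaining constraints have slack.

C1 and C5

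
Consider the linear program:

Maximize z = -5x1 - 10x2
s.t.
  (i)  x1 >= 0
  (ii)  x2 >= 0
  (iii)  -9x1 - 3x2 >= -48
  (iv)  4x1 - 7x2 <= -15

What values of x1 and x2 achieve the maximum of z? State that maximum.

Corner points and z = -5x1 - 10x2:
  (0, 16) → z = -160
  (0, 15/7) → z = -150/7
  (97/25, 109/25) → z = -63

The binding constraints are x1 = 0 and 4x1 - 7x2 = -15.
Solving simultaneously gives x1 = 0, x2 = 15/7.

x1 = 0, x2 = 15/7, maximum z = -150/7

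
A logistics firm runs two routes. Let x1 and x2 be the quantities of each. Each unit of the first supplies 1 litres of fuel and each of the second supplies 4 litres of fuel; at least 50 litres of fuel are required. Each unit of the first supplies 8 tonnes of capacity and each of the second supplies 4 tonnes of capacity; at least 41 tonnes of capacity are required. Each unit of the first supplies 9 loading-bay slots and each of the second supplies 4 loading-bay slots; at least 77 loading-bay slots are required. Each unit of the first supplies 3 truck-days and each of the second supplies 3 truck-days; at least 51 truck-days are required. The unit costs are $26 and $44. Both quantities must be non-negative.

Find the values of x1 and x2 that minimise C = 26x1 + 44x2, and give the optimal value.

x1 = 6, x2 = 11, minimum C = 640

Vertices and C = 26x1 + 44x2:
  (0, 77/4) → C = 847
  (50, 0) → C = 1300
  (6, 11) → C = 640
  (9/5, 76/5) → C = 3578/5
The feasible region is unbounded (it extends along (0, 1), (1, 0)), but C strictly increases along every unbounded feasible direction, so there is no improving ray and the minimum is attained at a vertex.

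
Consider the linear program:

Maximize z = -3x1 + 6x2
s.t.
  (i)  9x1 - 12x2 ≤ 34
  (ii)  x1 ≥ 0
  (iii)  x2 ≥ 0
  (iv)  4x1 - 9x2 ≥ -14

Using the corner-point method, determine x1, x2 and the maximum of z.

x1 = 0, x2 = 14/9, maximum z = 28/3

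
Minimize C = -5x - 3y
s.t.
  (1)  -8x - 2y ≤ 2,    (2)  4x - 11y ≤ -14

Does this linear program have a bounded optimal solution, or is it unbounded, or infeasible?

From the feasible point (-25/48, 13/12), moving in the direction (-2, 8) keeps every constraint satisfied while C decreases without bound.

unbounded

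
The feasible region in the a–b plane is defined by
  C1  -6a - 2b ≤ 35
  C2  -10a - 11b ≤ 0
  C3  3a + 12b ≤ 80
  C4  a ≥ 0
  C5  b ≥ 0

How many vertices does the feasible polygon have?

The feasible vertices (each the meet of two boundaries and inside every other half-plane) are:
  (0, 0)
  (0, 20/3)
  (80/3, 0)

3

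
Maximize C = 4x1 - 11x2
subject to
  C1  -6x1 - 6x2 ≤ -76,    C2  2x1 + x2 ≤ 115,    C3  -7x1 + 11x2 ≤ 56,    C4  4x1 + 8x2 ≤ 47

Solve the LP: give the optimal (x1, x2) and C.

x1 = 307/3, x2 = -269/3, maximum C = 4187/3

Vertices and C = 4x1 - 11x2:
  (307/3, -269/3) → C = 4187/3
  (163/12, -11/12) → C = 773/12
  (291/4, -61/2) → C = 1253/2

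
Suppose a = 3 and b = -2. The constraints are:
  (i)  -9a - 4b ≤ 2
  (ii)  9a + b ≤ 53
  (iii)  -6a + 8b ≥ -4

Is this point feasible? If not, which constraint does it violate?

not feasible — violates (iii)

Constraint (iii): -6a + 8b = -34, which is not ≥ -4. All other constraints are satisfied.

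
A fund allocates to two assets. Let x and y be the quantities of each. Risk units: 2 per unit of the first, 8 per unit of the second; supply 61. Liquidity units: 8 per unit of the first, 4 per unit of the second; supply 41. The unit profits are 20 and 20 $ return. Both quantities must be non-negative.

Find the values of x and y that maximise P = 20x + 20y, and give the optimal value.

Corner points and P = 20x + 20y:
  (0, 0) → P = 0
  (0, 61/8) → P = 305/2
  (41/8, 0) → P = 205/2
  (3/2, 29/4) → P = 175

At the optimal vertex, 2x + 8y = 61 and 8x + 4y = 41.
Solving simultaneously gives x = 3/2, y = 29/4.

x = 3/2, y = 29/4, maximum P = 175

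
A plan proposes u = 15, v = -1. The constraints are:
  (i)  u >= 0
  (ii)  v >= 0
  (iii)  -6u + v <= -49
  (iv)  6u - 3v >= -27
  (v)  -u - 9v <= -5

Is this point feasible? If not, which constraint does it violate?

not feasible — violates (ii)

Constraint (ii): v = -1, which is not ≥ 0. All other constraints are satisfied.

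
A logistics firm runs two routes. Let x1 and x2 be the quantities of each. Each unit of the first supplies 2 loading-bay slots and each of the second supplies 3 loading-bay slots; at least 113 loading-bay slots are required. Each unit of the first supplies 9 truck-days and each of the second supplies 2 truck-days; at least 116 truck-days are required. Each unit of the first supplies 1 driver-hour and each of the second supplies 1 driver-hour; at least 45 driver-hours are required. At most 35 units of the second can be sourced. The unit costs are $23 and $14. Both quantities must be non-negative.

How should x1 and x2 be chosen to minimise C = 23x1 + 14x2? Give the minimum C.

The feasible region is unbounded (it extends along (1, 0)), but C strictly increases along every unbounded feasible direction, so there is no improving ray and the minimum is attained at a vertex.

x1 = 10, x2 = 35, minimum C = 720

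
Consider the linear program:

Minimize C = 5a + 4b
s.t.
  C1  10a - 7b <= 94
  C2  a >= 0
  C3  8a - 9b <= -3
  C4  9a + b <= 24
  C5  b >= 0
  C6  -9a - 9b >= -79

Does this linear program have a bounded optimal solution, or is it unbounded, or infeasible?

Vertices and C = 5a + 4b:
  (0, 1/3) → C = 4/3
  (0, 79/9) → C = 316/9
  (213/89, 219/89) → C = 1941/89
  (137/72, 55/8) → C = 2665/72
The feasible region has finitely many vertices and no improving ray; the minimum is 4/3 at (0, 1/3).

bounded optimum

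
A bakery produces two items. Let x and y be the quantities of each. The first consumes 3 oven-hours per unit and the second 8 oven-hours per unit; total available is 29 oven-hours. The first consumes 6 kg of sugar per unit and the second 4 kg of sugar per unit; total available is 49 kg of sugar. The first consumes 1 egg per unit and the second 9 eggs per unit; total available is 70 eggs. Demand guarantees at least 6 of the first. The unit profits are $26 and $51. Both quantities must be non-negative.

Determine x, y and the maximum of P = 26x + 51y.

x = 23/3, y = 3/4, maximum P = 2851/12

Vertices and P = 26x + 51y:
  (49/6, 0) → P = 637/3
  (6, 0) → P = 156
  (23/3, 3/4) → P = 2851/12
  (6, 11/8) → P = 1809/8

The optimum lies where 3x + 8y = 29 and 6x + 4y = 49.
Solving simultaneously gives x = 23/3, y = 3/4.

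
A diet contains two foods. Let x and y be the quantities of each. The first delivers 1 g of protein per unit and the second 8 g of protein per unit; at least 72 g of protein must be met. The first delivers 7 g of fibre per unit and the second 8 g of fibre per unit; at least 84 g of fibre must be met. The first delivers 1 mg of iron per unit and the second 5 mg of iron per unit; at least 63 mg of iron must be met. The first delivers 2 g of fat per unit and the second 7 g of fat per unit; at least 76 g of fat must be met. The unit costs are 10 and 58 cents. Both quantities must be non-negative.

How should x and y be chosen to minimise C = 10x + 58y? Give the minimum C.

x = 48, y = 3, minimum C = 654

The feasible region is unbounded (it extends along (0, 1), (1, 0)), but C strictly increases along every unbounded feasible direction, so there is no improving ray and the minimum is attained at a vertex.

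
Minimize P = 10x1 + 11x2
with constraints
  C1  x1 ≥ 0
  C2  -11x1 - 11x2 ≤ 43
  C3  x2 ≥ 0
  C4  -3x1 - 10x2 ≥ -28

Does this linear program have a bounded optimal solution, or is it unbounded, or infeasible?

Vertices and P = 10x1 + 11x2:
  (0, 0) → P = 0
  (0, 14/5) → P = 154/5
  (28/3, 0) → P = 280/3
The feasible region has finitely many vertices and no improving ray; the minimum is 0 at (0, 0).

bounded optimum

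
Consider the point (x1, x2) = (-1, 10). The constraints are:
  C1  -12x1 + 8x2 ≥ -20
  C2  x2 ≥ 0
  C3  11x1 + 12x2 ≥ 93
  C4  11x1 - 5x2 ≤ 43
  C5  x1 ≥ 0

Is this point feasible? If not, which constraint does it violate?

not feasible — violates C5

Constraint C5: x1 = -1, which is not ≥ 0. All other constraints are satisfied.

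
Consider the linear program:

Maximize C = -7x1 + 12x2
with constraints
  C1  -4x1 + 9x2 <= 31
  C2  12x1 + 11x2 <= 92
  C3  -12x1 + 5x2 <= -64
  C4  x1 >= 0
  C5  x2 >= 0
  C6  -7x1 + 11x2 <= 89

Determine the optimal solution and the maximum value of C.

Vertices and C = -7x1 + 12x2:
  (97/16, 7/4) → C = -343/16
  (23/3, 0) → C = -161/3
  (16/3, 0) → C = -112/3

x1 = 97/16, x2 = 7/4, maximum C = -343/16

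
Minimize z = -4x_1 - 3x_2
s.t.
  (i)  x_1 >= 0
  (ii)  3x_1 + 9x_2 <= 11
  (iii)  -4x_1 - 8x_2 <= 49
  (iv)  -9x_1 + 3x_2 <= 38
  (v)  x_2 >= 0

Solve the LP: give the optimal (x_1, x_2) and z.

x_1 = 11/3, x_2 = 0, minimum z = -44/3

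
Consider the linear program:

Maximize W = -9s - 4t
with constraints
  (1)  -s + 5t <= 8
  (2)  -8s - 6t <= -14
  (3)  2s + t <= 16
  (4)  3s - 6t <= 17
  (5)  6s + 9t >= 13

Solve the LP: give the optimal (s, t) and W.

Vertices and W = -9s - 4t:
  (11/23, 39/23) → W = -255/23
  (72/11, 32/11) → W = -776/11
  (4/3, 5/9) → W = -128/9
  (113/15, 14/15) → W = -1073/15
  (11/3, -1) → W = -29

s = 11/23, t = 39/23, maximum W = -255/23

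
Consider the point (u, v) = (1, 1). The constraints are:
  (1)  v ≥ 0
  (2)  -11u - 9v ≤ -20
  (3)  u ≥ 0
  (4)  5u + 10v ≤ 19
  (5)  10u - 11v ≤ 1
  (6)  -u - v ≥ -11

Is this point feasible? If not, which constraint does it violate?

feasible

(1): 1 ≥ 0 ✓
(2): -20 ≤ -20 ✓
(3): 1 ≥ 0 ✓
(4): 15 ≤ 19 ✓
(5): -1 ≤ 1 ✓
(6): -2 ≥ -11 ✓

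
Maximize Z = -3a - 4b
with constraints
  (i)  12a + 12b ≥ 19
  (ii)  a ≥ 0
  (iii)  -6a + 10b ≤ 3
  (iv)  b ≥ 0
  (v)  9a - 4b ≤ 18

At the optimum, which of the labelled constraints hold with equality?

(i) and (iv)

Extreme points and Z = -3a - 4b:
  (77/96, 25/32) → Z = -177/32
  (19/12, 0) → Z = -19/4
  (32/11, 45/22) → Z = -186/11
  (2, 0) → Z = -6

The maximum is at (19/12, 0). Substituting into each constraint, equality holds for (i) and (iv); the remaining constraints have slack.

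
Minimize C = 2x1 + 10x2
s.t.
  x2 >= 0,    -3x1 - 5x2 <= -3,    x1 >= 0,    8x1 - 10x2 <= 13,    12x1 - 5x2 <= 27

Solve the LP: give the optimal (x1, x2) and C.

x1 = 1, x2 = 0, minimum C = 2

The feasible region is unbounded (it extends along (0, 1), (5, 12)), but C strictly increases along every unbounded feasible direction, so there is no improving ray and the minimum is attained at a vertex.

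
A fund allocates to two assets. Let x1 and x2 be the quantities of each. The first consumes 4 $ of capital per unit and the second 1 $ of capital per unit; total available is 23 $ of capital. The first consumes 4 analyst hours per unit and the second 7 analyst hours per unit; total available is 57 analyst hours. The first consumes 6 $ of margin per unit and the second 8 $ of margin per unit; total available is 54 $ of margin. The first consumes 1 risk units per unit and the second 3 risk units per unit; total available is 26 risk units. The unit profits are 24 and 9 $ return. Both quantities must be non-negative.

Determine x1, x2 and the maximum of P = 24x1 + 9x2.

Feasible corners and P = 24x1 + 9x2:
  (0, 0) → P = 0
  (0, 27/4) → P = 243/4
  (23/4, 0) → P = 138
  (5, 3) → P = 147

x1 = 5, x2 = 3, maximum P = 147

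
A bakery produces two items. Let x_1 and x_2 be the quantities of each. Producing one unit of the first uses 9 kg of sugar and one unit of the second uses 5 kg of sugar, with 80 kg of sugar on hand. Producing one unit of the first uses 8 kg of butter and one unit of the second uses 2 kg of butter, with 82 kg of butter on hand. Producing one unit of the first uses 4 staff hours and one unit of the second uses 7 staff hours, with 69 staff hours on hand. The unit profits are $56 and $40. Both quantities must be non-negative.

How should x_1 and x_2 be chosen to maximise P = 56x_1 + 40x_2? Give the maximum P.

x_1 = 5, x_2 = 7, maximum P = 560

Vertices and P = 56x_1 + 40x_2:
  (0, 0) → P = 0
  (0, 69/7) → P = 2760/7
  (80/9, 0) → P = 4480/9
  (5, 7) → P = 560

The optimum lies where 9x_1 + 5x_2 = 80 and 4x_1 + 7x_2 = 69.
Solving simultaneously gives x_1 = 5, x_2 = 7.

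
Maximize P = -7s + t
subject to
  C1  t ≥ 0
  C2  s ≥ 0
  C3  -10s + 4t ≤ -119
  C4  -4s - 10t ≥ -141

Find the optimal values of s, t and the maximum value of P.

Vertices and P = -7s + t:
  (119/10, 0) → P = -833/10
  (141/4, 0) → P = -987/4
  (877/58, 467/58) → P = -2836/29

The optimum lies where t = 0 and -10s + 4t = -119.
Solving simultaneously gives s = 119/10, t = 0.

s = 119/10, t = 0, maximum P = -833/10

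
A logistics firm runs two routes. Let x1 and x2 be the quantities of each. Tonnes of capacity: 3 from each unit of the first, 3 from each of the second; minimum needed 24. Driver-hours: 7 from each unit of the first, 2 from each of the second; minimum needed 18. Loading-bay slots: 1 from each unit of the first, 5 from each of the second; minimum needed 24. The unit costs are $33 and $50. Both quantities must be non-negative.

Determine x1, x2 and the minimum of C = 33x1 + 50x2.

Extreme points and C = 33x1 + 50x2:
  (0, 9) → C = 450
  (24, 0) → C = 792
  (2/5, 38/5) → C = 1966/5
  (4, 4) → C = 332
The feasible region is unbounded (it extends along (0, 1), (1, 0)), but C strictly increases along every unbounded feasible direction, so there is no improving ray and the minimum is attained at a vertex.

The binding constraints are 3x1 + 3x2 = 24 and x1 + 5x2 = 24.
Solving simultaneously gives x1 = 4, x2 = 4.

x1 = 4, x2 = 4, minimum C = 332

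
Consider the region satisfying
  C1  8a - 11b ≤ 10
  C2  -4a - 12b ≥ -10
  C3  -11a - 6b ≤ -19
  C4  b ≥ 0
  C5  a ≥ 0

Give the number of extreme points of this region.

Pairwise boundary intersections that survive every other constraint:
  (23/14, 2/7)
  (269/169, 42/169)
  (14/9, 17/54)

3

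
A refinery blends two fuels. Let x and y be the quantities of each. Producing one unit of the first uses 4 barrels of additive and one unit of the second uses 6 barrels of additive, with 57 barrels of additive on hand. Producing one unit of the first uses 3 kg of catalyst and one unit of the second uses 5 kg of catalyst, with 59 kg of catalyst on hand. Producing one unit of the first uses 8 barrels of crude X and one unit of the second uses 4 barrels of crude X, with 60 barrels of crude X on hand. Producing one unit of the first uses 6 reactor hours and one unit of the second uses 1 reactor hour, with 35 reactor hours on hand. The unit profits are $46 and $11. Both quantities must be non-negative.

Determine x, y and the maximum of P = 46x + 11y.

Corner points and P = 46x + 11y:
  (0, 0) → P = 0
  (0, 19/2) → P = 209/2
  (35/6, 0) → P = 805/3
  (33/8, 27/4) → P = 264
  (5, 5) → P = 285

At the optimal vertex, 8x + 4y = 60 and 6x + y = 35.
Solving simultaneously gives x = 5, y = 5.

x = 5, y = 5, maximum P = 285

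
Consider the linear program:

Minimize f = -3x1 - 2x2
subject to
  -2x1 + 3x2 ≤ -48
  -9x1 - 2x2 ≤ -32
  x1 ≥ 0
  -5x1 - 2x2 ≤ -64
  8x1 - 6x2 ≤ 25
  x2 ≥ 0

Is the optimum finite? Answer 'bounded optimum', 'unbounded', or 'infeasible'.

infeasible

The boundaries -2x1 + 3x2 = -48 and x2 = 0 meet at (24, 0), but that point violates 8x1 - 6x2 ≤ 25. Every candidate vertex is excluded by some other constraint, so the feasible region is empty.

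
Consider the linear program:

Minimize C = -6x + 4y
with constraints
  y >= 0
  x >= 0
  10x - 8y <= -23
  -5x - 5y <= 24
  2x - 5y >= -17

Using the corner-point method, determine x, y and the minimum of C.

x = 21/34, y = 62/17, minimum C = 185/17

Feasible corners and C = -6x + 4y:
  (0, 23/8) → C = 23/2
  (0, 17/5) → C = 68/5
  (21/34, 62/17) → C = 185/17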